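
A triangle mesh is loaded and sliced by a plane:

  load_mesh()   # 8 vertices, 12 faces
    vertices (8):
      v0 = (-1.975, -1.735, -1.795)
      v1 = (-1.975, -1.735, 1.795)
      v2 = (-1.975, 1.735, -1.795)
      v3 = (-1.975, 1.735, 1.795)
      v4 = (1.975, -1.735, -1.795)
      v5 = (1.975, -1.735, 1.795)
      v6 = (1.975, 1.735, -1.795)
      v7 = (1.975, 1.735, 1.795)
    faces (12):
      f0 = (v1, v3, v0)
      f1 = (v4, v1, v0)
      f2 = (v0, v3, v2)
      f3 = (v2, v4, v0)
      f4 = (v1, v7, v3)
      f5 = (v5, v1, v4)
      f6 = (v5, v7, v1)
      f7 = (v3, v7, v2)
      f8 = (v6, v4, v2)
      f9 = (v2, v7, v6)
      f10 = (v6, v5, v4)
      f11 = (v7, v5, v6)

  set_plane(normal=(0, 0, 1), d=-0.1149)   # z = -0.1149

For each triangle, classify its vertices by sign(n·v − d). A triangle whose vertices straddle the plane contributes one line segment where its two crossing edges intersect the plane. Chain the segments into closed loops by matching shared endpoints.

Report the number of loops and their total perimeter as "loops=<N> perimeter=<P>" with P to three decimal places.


Straddling triangles (8 of 12):
  (v1,v3,v0) [++-] → (-1.975, -0.111059, -0.1149)–(-1.975, -1.735, -0.1149)  len=1.6239
  (v4,v1,v0) [-+-] → (0.126422, -1.735, -0.1149)–(-1.975, -1.735, -0.1149)  len=2.1014
  (v0,v3,v2) [-+-] → (-1.975, -0.111059, -0.1149)–(-1.975, 1.735, -0.1149)  len=1.8461
  (v5,v1,v4) [++-] → (0.126422, -1.735, -0.1149)–(1.975, -1.735, -0.1149)  len=1.8486
  (v3,v7,v2) [++-] → (-0.126422, 1.735, -0.1149)–(-1.975, 1.735, -0.1149)  len=1.8486
  (v2,v7,v6) [-+-] → (-0.126422, 1.735, -0.1149)–(1.975, 1.735, -0.1149)  len=2.1014
  (v6,v5,v4) [-+-] → (1.975, 0.111059, -0.1149)–(1.975, -1.735, -0.1149)  len=1.8461
  (v7,v5,v6) [++-] → (1.975, 0.111059, -0.1149)–(1.975, 1.735, -0.1149)  len=1.6239

Chained into 1 loop(s):
  loop 1: 8 segments, perimeter = 14.8400
Total perimeter = 14.840

loops=1 perimeter=14.840


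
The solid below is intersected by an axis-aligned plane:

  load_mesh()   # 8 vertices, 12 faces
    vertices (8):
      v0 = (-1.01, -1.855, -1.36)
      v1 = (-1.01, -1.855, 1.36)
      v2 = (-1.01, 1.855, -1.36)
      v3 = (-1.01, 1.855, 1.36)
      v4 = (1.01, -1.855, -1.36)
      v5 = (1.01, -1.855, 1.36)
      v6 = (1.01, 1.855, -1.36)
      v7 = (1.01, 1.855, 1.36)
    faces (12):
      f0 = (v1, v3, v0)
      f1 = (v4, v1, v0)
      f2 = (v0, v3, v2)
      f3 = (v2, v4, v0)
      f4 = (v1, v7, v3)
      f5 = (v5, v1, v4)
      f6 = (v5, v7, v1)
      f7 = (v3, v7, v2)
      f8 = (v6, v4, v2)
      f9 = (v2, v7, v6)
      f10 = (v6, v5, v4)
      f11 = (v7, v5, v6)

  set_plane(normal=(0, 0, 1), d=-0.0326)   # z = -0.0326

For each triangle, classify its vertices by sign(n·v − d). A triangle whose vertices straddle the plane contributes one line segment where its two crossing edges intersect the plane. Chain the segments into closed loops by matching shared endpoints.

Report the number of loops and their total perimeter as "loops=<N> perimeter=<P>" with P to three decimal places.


Straddling triangles (8 of 12):
  (v1,v3,v0) [++-] → (-1.01, -0.0444654, -0.0326)–(-1.01, -1.855, -0.0326)  len=1.8105
  (v4,v1,v0) [-+-] → (0.0242103, -1.855, -0.0326)–(-1.01, -1.855, -0.0326)  len=1.0342
  (v0,v3,v2) [-+-] → (-1.01, -0.0444654, -0.0326)–(-1.01, 1.855, -0.0326)  len=1.8995
  (v5,v1,v4) [++-] → (0.0242103, -1.855, -0.0326)–(1.01, -1.855, -0.0326)  len=0.9858
  (v3,v7,v2) [++-] → (-0.0242103, 1.855, -0.0326)–(-1.01, 1.855, -0.0326)  len=0.9858
  (v2,v7,v6) [-+-] → (-0.0242103, 1.855, -0.0326)–(1.01, 1.855, -0.0326)  len=1.0342
  (v6,v5,v4) [-+-] → (1.01, 0.0444654, -0.0326)–(1.01, -1.855, -0.0326)  len=1.8995
  (v7,v5,v6) [++-] → (1.01, 0.0444654, -0.0326)–(1.01, 1.855, -0.0326)  len=1.8105

Chained into 1 loop(s):
  loop 1: 8 segments, perimeter = 11.4600
Total perimeter = 11.460

loops=1 perimeter=11.460


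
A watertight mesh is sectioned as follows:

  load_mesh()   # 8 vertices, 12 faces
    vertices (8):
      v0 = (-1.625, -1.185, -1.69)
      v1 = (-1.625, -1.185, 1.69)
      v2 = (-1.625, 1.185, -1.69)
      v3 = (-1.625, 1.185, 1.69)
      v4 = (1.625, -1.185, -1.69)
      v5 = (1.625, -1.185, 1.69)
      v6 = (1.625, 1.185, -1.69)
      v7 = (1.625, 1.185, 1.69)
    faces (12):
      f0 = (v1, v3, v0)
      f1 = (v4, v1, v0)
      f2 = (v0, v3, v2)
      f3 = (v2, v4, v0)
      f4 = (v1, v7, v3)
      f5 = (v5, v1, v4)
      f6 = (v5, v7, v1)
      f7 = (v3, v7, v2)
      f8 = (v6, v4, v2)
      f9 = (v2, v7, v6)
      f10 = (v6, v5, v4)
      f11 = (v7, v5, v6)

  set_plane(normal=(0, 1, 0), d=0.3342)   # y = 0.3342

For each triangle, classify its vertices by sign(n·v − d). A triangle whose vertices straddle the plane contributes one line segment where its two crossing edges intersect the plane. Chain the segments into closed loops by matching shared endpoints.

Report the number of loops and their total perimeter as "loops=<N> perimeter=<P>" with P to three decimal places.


Straddling triangles (8 of 12):
  (v1,v3,v0) [-+-] → (-1.625, 0.3342, 1.69)–(-1.625, 0.3342, 0.476623)  len=1.2134
  (v0,v3,v2) [-++] → (-1.625, 0.3342, 0.476623)–(-1.625, 0.3342, -1.69)  len=2.1666
  (v2,v4,v0) [+--] → (-0.458291, 0.3342, -1.69)–(-1.625, 0.3342, -1.69)  len=1.1667
  (v1,v7,v3) [-++] → (0.458291, 0.3342, 1.69)–(-1.625, 0.3342, 1.69)  len=2.0833
  (v5,v7,v1) [-+-] → (1.625, 0.3342, 1.69)–(0.458291, 0.3342, 1.69)  len=1.1667
  (v6,v4,v2) [+-+] → (1.625, 0.3342, -1.69)–(-0.458291, 0.3342, -1.69)  len=2.0833
  (v6,v5,v4) [+--] → (1.625, 0.3342, -0.476623)–(1.625, 0.3342, -1.69)  len=1.2134
  (v7,v5,v6) [+-+] → (1.625, 0.3342, 1.69)–(1.625, 0.3342, -0.476623)  len=2.1666

Chained into 1 loop(s):
  loop 1: 8 segments, perimeter = 13.2600
Total perimeter = 13.260

loops=1 perimeter=13.260


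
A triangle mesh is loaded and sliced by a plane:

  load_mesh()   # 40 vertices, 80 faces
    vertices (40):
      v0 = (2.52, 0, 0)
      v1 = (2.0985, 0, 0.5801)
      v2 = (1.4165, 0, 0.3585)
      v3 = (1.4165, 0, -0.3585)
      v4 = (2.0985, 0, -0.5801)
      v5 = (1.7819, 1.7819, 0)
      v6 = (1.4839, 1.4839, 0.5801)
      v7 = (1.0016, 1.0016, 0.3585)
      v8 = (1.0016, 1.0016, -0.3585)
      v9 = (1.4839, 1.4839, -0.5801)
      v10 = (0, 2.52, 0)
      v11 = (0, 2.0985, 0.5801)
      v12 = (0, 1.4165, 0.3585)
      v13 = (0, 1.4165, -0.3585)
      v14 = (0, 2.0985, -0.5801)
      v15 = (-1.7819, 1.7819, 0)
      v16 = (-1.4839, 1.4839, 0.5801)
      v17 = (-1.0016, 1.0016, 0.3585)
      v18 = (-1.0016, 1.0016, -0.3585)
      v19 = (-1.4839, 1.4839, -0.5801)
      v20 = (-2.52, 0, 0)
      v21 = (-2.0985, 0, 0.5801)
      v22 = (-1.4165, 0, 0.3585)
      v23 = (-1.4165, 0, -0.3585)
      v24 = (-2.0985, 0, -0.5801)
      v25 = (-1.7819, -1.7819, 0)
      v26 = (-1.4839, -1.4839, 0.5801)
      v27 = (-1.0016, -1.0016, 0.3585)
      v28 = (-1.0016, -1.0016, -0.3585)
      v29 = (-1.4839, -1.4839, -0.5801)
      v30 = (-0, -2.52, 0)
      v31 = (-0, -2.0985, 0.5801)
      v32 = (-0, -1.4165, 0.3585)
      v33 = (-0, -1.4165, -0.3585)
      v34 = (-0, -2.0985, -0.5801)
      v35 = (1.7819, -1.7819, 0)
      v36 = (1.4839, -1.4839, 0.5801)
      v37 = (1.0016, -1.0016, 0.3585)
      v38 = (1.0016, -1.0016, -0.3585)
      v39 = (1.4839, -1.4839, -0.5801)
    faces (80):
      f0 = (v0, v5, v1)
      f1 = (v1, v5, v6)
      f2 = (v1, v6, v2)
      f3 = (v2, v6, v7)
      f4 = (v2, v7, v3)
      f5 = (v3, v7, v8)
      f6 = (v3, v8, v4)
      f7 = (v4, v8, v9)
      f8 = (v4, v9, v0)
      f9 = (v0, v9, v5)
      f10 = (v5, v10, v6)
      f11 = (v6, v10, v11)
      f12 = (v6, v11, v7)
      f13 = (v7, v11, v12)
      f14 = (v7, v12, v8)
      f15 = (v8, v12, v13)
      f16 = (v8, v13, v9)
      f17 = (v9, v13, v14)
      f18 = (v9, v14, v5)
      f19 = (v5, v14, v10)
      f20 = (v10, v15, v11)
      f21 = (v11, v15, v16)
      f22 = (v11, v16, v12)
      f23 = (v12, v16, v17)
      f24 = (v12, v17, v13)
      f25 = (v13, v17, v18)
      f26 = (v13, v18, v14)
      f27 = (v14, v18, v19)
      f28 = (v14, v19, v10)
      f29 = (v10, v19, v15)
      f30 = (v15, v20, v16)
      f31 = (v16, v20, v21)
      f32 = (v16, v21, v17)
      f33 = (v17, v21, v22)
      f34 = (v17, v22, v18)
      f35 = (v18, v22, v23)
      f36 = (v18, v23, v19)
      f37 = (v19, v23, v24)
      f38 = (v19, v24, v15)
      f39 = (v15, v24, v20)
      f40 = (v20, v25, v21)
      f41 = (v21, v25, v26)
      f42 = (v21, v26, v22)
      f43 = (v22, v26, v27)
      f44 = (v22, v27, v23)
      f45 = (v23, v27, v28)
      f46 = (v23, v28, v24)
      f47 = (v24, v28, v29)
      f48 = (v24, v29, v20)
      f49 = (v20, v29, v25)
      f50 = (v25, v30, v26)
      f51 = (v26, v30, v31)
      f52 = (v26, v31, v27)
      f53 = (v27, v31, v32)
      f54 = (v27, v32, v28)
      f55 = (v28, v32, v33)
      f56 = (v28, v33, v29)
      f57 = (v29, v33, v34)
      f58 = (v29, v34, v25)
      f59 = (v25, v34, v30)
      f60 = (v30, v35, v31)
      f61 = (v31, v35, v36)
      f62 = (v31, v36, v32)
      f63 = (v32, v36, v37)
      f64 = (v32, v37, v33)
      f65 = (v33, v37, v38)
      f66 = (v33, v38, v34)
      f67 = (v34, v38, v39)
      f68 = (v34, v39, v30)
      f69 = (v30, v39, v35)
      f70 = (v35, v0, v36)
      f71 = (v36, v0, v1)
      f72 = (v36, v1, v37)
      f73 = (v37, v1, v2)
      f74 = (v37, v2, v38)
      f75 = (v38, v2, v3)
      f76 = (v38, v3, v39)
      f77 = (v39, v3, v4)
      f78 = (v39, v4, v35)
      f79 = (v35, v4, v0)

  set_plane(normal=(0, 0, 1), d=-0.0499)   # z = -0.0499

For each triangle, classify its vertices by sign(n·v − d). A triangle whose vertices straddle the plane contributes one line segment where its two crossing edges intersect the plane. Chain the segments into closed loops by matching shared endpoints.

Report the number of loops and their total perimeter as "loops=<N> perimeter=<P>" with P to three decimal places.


loops=2 perimeter=23.881

Straddling triangles (32 of 80):
  (v2,v7,v3) [++-] → (1.23793, 0.431093, -0.0499)–(1.4165, 0, -0.0499)  len=0.4666
  (v3,v7,v8) [-+-] → (1.23793, 0.431093, -0.0499)–(1.0016, 1.0016, -0.0499)  len=0.6175
  (v4,v9,v0) [--+] → (2.43088, 0.127645, -0.0499)–(2.48374, 0, -0.0499)  len=0.1382
  (v0,v9,v5) [+-+] → (2.43088, 0.127645, -0.0499)–(1.75627, 1.75627, -0.0499)  len=1.7628
  (v7,v12,v8) [++-] → (0.570507, 1.18017, -0.0499)–(1.0016, 1.0016, -0.0499)  len=0.4666
  (v8,v12,v13) [-+-] → (0.570507, 1.18017, -0.0499)–(0, 1.4165, -0.0499)  len=0.6175
  (v9,v14,v5) [--+] → (1.62862, 1.80913, -0.0499)–(1.75627, 1.75627, -0.0499)  len=0.1382
  (v5,v14,v10) [+-+] → (1.62862, 1.80913, -0.0499)–(0, 2.48374, -0.0499)  len=1.7628
  (v12,v17,v13) [++-] → (-0.431093, 1.23793, -0.0499)–(0, 1.4165, -0.0499)  len=0.4666
  (v13,v17,v18) [-+-] → (-0.431093, 1.23793, -0.0499)–(-1.0016, 1.0016, -0.0499)  len=0.6175
  (v14,v19,v10) [--+] → (-0.127645, 2.43088, -0.0499)–(0, 2.48374, -0.0499)  len=0.1382
  (v10,v19,v15) [+-+] → (-0.127645, 2.43088, -0.0499)–(-1.75627, 1.75627, -0.0499)  len=1.7628
  (v17,v22,v18) [++-] → (-1.18017, 0.570507, -0.0499)–(-1.0016, 1.0016, -0.0499)  len=0.4666
  (v18,v22,v23) [-+-] → (-1.18017, 0.570507, -0.0499)–(-1.4165, 0, -0.0499)  len=0.6175
  (v19,v24,v15) [--+] → (-1.80913, 1.62862, -0.0499)–(-1.75627, 1.75627, -0.0499)  len=0.1382
  (v15,v24,v20) [+-+] → (-1.80913, 1.62862, -0.0499)–(-2.48374, 0, -0.0499)  len=1.7628
  (v22,v27,v23) [++-] → (-1.23793, -0.431093, -0.0499)–(-1.4165, 0, -0.0499)  len=0.4666
  (v23,v27,v28) [-+-] → (-1.23793, -0.431093, -0.0499)–(-1.0016, -1.0016, -0.0499)  len=0.6175
  (v24,v29,v20) [--+] → (-2.43088, -0.127645, -0.0499)–(-2.48374, 0, -0.0499)  len=0.1382
  (v20,v29,v25) [+-+] → (-2.43088, -0.127645, -0.0499)–(-1.75627, -1.75627, -0.0499)  len=1.7628
  (v27,v32,v28) [++-] → (-0.570507, -1.18017, -0.0499)–(-1.0016, -1.0016, -0.0499)  len=0.4666
  (v28,v32,v33) [-+-] → (-0.570507, -1.18017, -0.0499)–(0, -1.4165, -0.0499)  len=0.6175
  (v29,v34,v25) [--+] → (-1.62862, -1.80913, -0.0499)–(-1.75627, -1.75627, -0.0499)  len=0.1382
  (v25,v34,v30) [+-+] → (-1.62862, -1.80913, -0.0499)–(0, -2.48374, -0.0499)  len=1.7628
  (v32,v37,v33) [++-] → (0.431093, -1.23793, -0.0499)–(0, -1.4165, -0.0499)  len=0.4666
  (v33,v37,v38) [-+-] → (0.431093, -1.23793, -0.0499)–(1.0016, -1.0016, -0.0499)  len=0.6175
  (v34,v39,v30) [--+] → (0.127645, -2.43088, -0.0499)–(0, -2.48374, -0.0499)  len=0.1382
  (v30,v39,v35) [+-+] → (0.127645, -2.43088, -0.0499)–(1.75627, -1.75627, -0.0499)  len=1.7628
  (v37,v2,v38) [++-] → (1.18017, -0.570507, -0.0499)–(1.0016, -1.0016, -0.0499)  len=0.4666
  (v38,v2,v3) [-+-] → (1.18017, -0.570507, -0.0499)–(1.4165, 0, -0.0499)  len=0.6175
  (v39,v4,v35) [--+] → (1.80913, -1.62862, -0.0499)–(1.75627, -1.75627, -0.0499)  len=0.1382
  (v35,v4,v0) [+-+] → (1.80913, -1.62862, -0.0499)–(2.48374, 0, -0.0499)  len=1.7628

Chained into 2 loop(s):
  loop 1: 16 segments, perimeter = 8.6731
  loop 2: 16 segments, perimeter = 15.2078
Total perimeter = 23.881


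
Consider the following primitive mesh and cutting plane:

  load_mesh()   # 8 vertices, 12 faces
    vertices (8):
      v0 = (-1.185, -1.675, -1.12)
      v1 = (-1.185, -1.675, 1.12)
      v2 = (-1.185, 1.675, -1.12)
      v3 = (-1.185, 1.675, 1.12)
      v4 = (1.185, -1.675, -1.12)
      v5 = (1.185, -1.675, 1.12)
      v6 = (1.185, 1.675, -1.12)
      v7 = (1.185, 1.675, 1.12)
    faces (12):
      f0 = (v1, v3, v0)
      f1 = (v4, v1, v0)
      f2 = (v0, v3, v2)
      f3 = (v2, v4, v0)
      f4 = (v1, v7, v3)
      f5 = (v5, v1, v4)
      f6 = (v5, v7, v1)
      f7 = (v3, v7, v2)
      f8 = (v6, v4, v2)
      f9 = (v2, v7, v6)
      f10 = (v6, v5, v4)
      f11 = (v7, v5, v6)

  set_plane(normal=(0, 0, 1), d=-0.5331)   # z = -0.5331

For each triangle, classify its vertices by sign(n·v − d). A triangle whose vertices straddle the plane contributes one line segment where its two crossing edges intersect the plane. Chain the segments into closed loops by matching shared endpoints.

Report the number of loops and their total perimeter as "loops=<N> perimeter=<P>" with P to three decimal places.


loops=1 perimeter=11.440

Straddling triangles (8 of 12):
  (v1,v3,v0) [++-] → (-1.185, -0.79727, -0.5331)–(-1.185, -1.675, -0.5331)  len=0.8777
  (v4,v1,v0) [-+-] → (0.564039, -1.675, -0.5331)–(-1.185, -1.675, -0.5331)  len=1.7490
  (v0,v3,v2) [-+-] → (-1.185, -0.79727, -0.5331)–(-1.185, 1.675, -0.5331)  len=2.4723
  (v5,v1,v4) [++-] → (0.564039, -1.675, -0.5331)–(1.185, -1.675, -0.5331)  len=0.6210
  (v3,v7,v2) [++-] → (-0.564039, 1.675, -0.5331)–(-1.185, 1.675, -0.5331)  len=0.6210
  (v2,v7,v6) [-+-] → (-0.564039, 1.675, -0.5331)–(1.185, 1.675, -0.5331)  len=1.7490
  (v6,v5,v4) [-+-] → (1.185, 0.79727, -0.5331)–(1.185, -1.675, -0.5331)  len=2.4723
  (v7,v5,v6) [++-] → (1.185, 0.79727, -0.5331)–(1.185, 1.675, -0.5331)  len=0.8777

Chained into 1 loop(s):
  loop 1: 8 segments, perimeter = 11.4400
Total perimeter = 11.440


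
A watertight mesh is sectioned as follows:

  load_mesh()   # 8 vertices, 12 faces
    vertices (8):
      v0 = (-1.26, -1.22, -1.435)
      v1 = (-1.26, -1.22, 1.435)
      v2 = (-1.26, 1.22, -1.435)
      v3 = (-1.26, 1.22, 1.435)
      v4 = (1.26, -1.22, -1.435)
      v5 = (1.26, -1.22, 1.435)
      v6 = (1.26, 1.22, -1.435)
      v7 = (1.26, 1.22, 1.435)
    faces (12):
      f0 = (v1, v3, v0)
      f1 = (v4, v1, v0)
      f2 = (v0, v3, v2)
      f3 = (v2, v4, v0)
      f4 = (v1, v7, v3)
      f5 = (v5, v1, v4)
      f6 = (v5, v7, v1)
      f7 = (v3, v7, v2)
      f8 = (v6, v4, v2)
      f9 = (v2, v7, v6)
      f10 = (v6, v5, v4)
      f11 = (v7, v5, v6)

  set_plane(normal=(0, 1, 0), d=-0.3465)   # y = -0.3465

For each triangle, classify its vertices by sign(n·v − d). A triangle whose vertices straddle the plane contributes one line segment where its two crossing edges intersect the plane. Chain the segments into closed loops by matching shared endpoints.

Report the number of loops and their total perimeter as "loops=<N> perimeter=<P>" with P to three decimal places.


Straddling triangles (8 of 12):
  (v1,v3,v0) [-+-] → (-1.26, -0.3465, 1.435)–(-1.26, -0.3465, -0.407564)  len=1.8426
  (v0,v3,v2) [-++] → (-1.26, -0.3465, -0.407564)–(-1.26, -0.3465, -1.435)  len=1.0274
  (v2,v4,v0) [+--] → (0.357861, -0.3465, -1.435)–(-1.26, -0.3465, -1.435)  len=1.6179
  (v1,v7,v3) [-++] → (-0.357861, -0.3465, 1.435)–(-1.26, -0.3465, 1.435)  len=0.9021
  (v5,v7,v1) [-+-] → (1.26, -0.3465, 1.435)–(-0.357861, -0.3465, 1.435)  len=1.6179
  (v6,v4,v2) [+-+] → (1.26, -0.3465, -1.435)–(0.357861, -0.3465, -1.435)  len=0.9021
  (v6,v5,v4) [+--] → (1.26, -0.3465, 0.407564)–(1.26, -0.3465, -1.435)  len=1.8426
  (v7,v5,v6) [+-+] → (1.26, -0.3465, 1.435)–(1.26, -0.3465, 0.407564)  len=1.0274

Chained into 1 loop(s):
  loop 1: 8 segments, perimeter = 10.7800
Total perimeter = 10.780

loops=1 perimeter=10.780


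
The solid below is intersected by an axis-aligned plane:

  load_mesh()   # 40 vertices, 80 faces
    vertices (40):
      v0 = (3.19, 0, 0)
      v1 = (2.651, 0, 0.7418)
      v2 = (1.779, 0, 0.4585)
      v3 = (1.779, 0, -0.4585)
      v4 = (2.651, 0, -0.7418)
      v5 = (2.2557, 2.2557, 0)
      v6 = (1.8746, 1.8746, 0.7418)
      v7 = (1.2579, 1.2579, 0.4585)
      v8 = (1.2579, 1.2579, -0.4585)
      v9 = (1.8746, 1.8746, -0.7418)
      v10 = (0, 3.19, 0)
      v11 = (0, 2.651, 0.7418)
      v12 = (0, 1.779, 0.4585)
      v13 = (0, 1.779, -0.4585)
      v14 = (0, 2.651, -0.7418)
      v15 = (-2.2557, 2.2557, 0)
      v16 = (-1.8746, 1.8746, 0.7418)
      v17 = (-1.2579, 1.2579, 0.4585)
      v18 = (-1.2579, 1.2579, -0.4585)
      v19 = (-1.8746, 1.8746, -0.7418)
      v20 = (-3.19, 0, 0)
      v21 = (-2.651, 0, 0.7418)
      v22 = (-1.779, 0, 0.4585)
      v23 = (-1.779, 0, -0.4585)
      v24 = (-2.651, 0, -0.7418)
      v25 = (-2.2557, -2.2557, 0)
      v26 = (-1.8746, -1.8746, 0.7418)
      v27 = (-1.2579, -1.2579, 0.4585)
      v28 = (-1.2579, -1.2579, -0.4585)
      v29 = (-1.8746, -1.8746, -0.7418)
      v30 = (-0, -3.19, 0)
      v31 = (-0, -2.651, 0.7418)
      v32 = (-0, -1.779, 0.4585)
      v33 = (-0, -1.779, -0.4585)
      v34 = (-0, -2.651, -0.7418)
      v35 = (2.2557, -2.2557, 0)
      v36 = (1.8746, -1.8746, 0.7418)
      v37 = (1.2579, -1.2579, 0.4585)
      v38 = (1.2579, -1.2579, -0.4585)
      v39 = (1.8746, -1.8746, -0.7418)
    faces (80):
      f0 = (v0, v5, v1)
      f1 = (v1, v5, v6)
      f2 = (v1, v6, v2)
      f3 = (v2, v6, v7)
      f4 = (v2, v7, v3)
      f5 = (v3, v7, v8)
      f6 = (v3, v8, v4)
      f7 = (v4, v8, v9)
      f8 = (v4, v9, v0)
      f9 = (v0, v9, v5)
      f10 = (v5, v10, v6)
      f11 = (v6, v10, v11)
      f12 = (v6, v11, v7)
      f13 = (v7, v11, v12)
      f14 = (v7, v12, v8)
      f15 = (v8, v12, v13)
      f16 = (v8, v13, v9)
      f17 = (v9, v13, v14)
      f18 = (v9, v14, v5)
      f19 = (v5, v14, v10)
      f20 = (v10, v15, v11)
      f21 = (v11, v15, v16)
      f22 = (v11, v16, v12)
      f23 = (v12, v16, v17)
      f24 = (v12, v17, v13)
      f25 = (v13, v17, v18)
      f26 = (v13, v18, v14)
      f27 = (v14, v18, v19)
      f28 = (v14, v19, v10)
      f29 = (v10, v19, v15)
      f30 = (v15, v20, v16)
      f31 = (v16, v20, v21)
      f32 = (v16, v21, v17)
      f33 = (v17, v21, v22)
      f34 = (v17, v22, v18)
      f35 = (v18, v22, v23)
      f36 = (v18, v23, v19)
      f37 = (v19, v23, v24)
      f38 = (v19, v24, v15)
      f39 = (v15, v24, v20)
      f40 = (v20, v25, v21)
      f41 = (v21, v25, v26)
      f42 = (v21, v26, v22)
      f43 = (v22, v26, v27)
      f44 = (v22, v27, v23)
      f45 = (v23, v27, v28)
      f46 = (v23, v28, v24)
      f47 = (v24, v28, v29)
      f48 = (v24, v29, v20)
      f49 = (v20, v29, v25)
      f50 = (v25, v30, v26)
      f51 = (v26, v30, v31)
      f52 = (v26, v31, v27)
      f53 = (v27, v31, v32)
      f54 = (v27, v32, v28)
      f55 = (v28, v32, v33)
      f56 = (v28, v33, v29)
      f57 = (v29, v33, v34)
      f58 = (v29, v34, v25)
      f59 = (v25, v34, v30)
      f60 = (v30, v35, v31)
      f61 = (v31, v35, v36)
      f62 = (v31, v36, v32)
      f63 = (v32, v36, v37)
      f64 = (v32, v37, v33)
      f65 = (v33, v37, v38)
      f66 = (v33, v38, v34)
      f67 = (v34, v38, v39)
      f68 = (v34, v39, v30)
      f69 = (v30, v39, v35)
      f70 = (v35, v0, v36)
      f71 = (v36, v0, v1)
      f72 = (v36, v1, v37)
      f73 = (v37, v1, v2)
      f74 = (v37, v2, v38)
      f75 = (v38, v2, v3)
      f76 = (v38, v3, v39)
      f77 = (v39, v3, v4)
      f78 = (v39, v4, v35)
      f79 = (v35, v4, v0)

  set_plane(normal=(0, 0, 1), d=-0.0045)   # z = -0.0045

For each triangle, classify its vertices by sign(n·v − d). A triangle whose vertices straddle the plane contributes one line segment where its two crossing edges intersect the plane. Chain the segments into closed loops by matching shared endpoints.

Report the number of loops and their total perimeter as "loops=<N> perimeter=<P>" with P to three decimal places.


Straddling triangles (32 of 80):
  (v2,v7,v3) [++-] → (1.52101, 0.622777, -0.0045)–(1.779, 0, -0.0045)  len=0.6741
  (v3,v7,v8) [-+-] → (1.52101, 0.622777, -0.0045)–(1.2579, 1.2579, -0.0045)  len=0.6875
  (v4,v9,v0) [--+] → (3.18202, 0.0113719, -0.0045)–(3.18673, 0, -0.0045)  len=0.0123
  (v0,v9,v5) [+-+] → (3.18202, 0.0113719, -0.0045)–(2.25339, 2.25339, -0.0045)  len=2.4267
  (v7,v12,v8) [++-] → (0.635123, 1.51589, -0.0045)–(1.2579, 1.2579, -0.0045)  len=0.6741
  (v8,v12,v13) [-+-] → (0.635123, 1.51589, -0.0045)–(0, 1.779, -0.0045)  len=0.6875
  (v9,v14,v5) [--+] → (2.24202, 2.2581, -0.0045)–(2.25339, 2.25339, -0.0045)  len=0.0123
  (v5,v14,v10) [+-+] → (2.24202, 2.2581, -0.0045)–(0, 3.18673, -0.0045)  len=2.4267
  (v12,v17,v13) [++-] → (-0.622777, 1.52101, -0.0045)–(0, 1.779, -0.0045)  len=0.6741
  (v13,v17,v18) [-+-] → (-0.622777, 1.52101, -0.0045)–(-1.2579, 1.2579, -0.0045)  len=0.6875
  (v14,v19,v10) [--+] → (-0.0113719, 3.18202, -0.0045)–(0, 3.18673, -0.0045)  len=0.0123
  (v10,v19,v15) [+-+] → (-0.0113719, 3.18202, -0.0045)–(-2.25339, 2.25339, -0.0045)  len=2.4267
  (v17,v22,v18) [++-] → (-1.51589, 0.635123, -0.0045)–(-1.2579, 1.2579, -0.0045)  len=0.6741
  (v18,v22,v23) [-+-] → (-1.51589, 0.635123, -0.0045)–(-1.779, 0, -0.0045)  len=0.6875
  (v19,v24,v15) [--+] → (-2.2581, 2.24202, -0.0045)–(-2.25339, 2.25339, -0.0045)  len=0.0123
  (v15,v24,v20) [+-+] → (-2.2581, 2.24202, -0.0045)–(-3.18673, 0, -0.0045)  len=2.4267
  (v22,v27,v23) [++-] → (-1.52101, -0.622777, -0.0045)–(-1.779, 0, -0.0045)  len=0.6741
  (v23,v27,v28) [-+-] → (-1.52101, -0.622777, -0.0045)–(-1.2579, -1.2579, -0.0045)  len=0.6875
  (v24,v29,v20) [--+] → (-3.18202, -0.0113719, -0.0045)–(-3.18673, 0, -0.0045)  len=0.0123
  (v20,v29,v25) [+-+] → (-3.18202, -0.0113719, -0.0045)–(-2.25339, -2.25339, -0.0045)  len=2.4267
  (v27,v32,v28) [++-] → (-0.635123, -1.51589, -0.0045)–(-1.2579, -1.2579, -0.0045)  len=0.6741
  (v28,v32,v33) [-+-] → (-0.635123, -1.51589, -0.0045)–(0, -1.779, -0.0045)  len=0.6875
  (v29,v34,v25) [--+] → (-2.24202, -2.2581, -0.0045)–(-2.25339, -2.25339, -0.0045)  len=0.0123
  (v25,v34,v30) [+-+] → (-2.24202, -2.2581, -0.0045)–(0, -3.18673, -0.0045)  len=2.4267
  (v32,v37,v33) [++-] → (0.622777, -1.52101, -0.0045)–(0, -1.779, -0.0045)  len=0.6741
  (v33,v37,v38) [-+-] → (0.622777, -1.52101, -0.0045)–(1.2579, -1.2579, -0.0045)  len=0.6875
  (v34,v39,v30) [--+] → (0.0113719, -3.18202, -0.0045)–(0, -3.18673, -0.0045)  len=0.0123
  (v30,v39,v35) [+-+] → (0.0113719, -3.18202, -0.0045)–(2.25339, -2.25339, -0.0045)  len=2.4267
  (v37,v2,v38) [++-] → (1.51589, -0.635123, -0.0045)–(1.2579, -1.2579, -0.0045)  len=0.6741
  (v38,v2,v3) [-+-] → (1.51589, -0.635123, -0.0045)–(1.779, 0, -0.0045)  len=0.6875
  (v39,v4,v35) [--+] → (2.2581, -2.24202, -0.0045)–(2.25339, -2.25339, -0.0045)  len=0.0123
  (v35,v4,v0) [+-+] → (2.2581, -2.24202, -0.0045)–(3.18673, 0, -0.0045)  len=2.4267

Chained into 2 loop(s):
  loop 1: 16 segments, perimeter = 10.8925
  loop 2: 16 segments, perimeter = 19.5123
Total perimeter = 30.405

loops=2 perimeter=30.405


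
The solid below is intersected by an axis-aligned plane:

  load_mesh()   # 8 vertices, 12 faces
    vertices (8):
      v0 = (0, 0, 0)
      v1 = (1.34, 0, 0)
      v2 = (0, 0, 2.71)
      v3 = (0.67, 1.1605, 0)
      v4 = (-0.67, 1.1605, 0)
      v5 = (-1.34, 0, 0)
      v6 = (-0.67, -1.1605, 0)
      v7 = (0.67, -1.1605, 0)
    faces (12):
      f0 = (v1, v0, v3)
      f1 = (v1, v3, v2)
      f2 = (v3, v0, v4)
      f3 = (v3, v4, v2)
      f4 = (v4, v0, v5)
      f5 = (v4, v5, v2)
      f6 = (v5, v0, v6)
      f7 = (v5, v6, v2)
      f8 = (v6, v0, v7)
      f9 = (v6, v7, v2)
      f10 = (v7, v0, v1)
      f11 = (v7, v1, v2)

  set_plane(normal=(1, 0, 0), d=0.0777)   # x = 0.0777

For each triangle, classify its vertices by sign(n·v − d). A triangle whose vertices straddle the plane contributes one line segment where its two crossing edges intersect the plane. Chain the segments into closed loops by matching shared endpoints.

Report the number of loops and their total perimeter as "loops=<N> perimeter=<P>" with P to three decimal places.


Straddling triangles (8 of 12):
  (v1,v0,v3) [+-+] → (0.0777, 0, 0)–(0.0777, 0.134583, 0)  len=0.1346
  (v1,v3,v2) [++-] → (0.0777, 0.134583, 2.39572)–(0.0777, 0, 2.55286)  len=0.2069
  (v3,v0,v4) [+--] → (0.0777, 0.134583, 0)–(0.0777, 1.1605, 0)  len=1.0259
  (v3,v4,v2) [+--] → (0.0777, 1.1605, 0)–(0.0777, 0.134583, 2.39572)  len=2.6061
  (v6,v0,v7) [--+] → (0.0777, -0.134583, 0)–(0.0777, -1.1605, 0)  len=1.0259
  (v6,v7,v2) [-+-] → (0.0777, -1.1605, 0)–(0.0777, -0.134583, 2.39572)  len=2.6061
  (v7,v0,v1) [+-+] → (0.0777, -0.134583, 0)–(0.0777, 0, 0)  len=0.1346
  (v7,v1,v2) [++-] → (0.0777, 0, 2.55286)–(0.0777, -0.134583, 2.39572)  len=0.2069

Chained into 1 loop(s):
  loop 1: 8 segments, perimeter = 7.9471
Total perimeter = 7.947

loops=1 perimeter=7.947


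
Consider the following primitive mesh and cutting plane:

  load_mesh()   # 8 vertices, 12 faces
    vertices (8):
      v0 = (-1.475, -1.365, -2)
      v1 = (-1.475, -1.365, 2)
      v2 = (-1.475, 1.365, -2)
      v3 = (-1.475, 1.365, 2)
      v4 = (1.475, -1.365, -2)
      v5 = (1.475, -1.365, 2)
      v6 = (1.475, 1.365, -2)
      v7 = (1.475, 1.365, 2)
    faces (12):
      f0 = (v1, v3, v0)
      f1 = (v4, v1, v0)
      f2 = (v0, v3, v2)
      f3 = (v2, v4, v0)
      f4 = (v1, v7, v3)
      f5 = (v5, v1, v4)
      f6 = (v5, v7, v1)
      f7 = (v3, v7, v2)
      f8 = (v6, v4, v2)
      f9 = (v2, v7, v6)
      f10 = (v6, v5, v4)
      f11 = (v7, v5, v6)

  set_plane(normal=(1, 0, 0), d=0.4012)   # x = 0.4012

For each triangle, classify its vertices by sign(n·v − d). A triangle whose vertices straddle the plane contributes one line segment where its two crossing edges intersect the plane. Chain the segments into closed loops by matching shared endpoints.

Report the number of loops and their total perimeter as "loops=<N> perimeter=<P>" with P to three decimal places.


loops=1 perimeter=13.460

Straddling triangles (8 of 12):
  (v4,v1,v0) [+--] → (0.4012, -1.365, -0.544)–(0.4012, -1.365, -2)  len=1.4560
  (v2,v4,v0) [-+-] → (0.4012, -0.37128, -2)–(0.4012, -1.365, -2)  len=0.9937
  (v1,v7,v3) [-+-] → (0.4012, 0.37128, 2)–(0.4012, 1.365, 2)  len=0.9937
  (v5,v1,v4) [+-+] → (0.4012, -1.365, 2)–(0.4012, -1.365, -0.544)  len=2.5440
  (v5,v7,v1) [++-] → (0.4012, 0.37128, 2)–(0.4012, -1.365, 2)  len=1.7363
  (v3,v7,v2) [-+-] → (0.4012, 1.365, 2)–(0.4012, 1.365, 0.544)  len=1.4560
  (v6,v4,v2) [++-] → (0.4012, -0.37128, -2)–(0.4012, 1.365, -2)  len=1.7363
  (v2,v7,v6) [-++] → (0.4012, 1.365, 0.544)–(0.4012, 1.365, -2)  len=2.5440

Chained into 1 loop(s):
  loop 1: 8 segments, perimeter = 13.4600
Total perimeter = 13.460


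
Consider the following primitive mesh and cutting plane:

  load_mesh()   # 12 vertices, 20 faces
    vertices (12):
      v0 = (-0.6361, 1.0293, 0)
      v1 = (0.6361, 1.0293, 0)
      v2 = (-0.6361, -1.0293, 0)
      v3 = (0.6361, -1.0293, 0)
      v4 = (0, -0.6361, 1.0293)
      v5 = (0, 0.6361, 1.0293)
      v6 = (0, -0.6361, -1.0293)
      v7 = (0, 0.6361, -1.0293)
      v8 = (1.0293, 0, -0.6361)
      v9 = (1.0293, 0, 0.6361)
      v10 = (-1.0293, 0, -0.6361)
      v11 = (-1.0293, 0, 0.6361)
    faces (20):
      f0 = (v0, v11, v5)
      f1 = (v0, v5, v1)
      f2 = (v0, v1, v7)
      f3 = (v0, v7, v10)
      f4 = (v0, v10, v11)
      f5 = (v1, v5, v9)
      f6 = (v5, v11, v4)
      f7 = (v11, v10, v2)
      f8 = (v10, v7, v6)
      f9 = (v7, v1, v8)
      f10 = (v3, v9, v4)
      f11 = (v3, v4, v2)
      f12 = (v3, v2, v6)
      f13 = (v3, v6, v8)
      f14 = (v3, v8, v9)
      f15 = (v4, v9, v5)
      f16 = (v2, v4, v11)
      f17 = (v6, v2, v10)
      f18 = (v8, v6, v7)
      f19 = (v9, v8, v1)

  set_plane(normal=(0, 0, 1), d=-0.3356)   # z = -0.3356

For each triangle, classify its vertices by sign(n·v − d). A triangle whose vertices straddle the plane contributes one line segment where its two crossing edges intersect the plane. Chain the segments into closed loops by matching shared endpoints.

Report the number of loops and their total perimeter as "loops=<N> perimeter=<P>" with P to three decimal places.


loops=1 perimeter=6.144

Straddling triangles (10 of 20):
  (v0,v1,v7) [++-] → (0.428702, 0.901098, -0.3356)–(-0.428702, 0.901098, -0.3356)  len=0.8574
  (v0,v7,v10) [+--] → (-0.428702, 0.901098, -0.3356)–(-0.843548, 0.486252, -0.3356)  len=0.5867
  (v0,v10,v11) [+-+] → (-0.843548, 0.486252, -0.3356)–(-1.0293, 0, -0.3356)  len=0.5205
  (v11,v10,v2) [+-+] → (-1.0293, 0, -0.3356)–(-0.843548, -0.486252, -0.3356)  len=0.5205
  (v7,v1,v8) [-+-] → (0.428702, 0.901098, -0.3356)–(0.843548, 0.486252, -0.3356)  len=0.5867
  (v3,v2,v6) [++-] → (-0.428702, -0.901098, -0.3356)–(0.428702, -0.901098, -0.3356)  len=0.8574
  (v3,v6,v8) [+--] → (0.428702, -0.901098, -0.3356)–(0.843548, -0.486252, -0.3356)  len=0.5867
  (v3,v8,v9) [+-+] → (0.843548, -0.486252, -0.3356)–(1.0293, 0, -0.3356)  len=0.5205
  (v6,v2,v10) [-+-] → (-0.428702, -0.901098, -0.3356)–(-0.843548, -0.486252, -0.3356)  len=0.5867
  (v9,v8,v1) [+-+] → (1.0293, 0, -0.3356)–(0.843548, 0.486252, -0.3356)  len=0.5205

Chained into 1 loop(s):
  loop 1: 10 segments, perimeter = 6.1436
Total perimeter = 6.144


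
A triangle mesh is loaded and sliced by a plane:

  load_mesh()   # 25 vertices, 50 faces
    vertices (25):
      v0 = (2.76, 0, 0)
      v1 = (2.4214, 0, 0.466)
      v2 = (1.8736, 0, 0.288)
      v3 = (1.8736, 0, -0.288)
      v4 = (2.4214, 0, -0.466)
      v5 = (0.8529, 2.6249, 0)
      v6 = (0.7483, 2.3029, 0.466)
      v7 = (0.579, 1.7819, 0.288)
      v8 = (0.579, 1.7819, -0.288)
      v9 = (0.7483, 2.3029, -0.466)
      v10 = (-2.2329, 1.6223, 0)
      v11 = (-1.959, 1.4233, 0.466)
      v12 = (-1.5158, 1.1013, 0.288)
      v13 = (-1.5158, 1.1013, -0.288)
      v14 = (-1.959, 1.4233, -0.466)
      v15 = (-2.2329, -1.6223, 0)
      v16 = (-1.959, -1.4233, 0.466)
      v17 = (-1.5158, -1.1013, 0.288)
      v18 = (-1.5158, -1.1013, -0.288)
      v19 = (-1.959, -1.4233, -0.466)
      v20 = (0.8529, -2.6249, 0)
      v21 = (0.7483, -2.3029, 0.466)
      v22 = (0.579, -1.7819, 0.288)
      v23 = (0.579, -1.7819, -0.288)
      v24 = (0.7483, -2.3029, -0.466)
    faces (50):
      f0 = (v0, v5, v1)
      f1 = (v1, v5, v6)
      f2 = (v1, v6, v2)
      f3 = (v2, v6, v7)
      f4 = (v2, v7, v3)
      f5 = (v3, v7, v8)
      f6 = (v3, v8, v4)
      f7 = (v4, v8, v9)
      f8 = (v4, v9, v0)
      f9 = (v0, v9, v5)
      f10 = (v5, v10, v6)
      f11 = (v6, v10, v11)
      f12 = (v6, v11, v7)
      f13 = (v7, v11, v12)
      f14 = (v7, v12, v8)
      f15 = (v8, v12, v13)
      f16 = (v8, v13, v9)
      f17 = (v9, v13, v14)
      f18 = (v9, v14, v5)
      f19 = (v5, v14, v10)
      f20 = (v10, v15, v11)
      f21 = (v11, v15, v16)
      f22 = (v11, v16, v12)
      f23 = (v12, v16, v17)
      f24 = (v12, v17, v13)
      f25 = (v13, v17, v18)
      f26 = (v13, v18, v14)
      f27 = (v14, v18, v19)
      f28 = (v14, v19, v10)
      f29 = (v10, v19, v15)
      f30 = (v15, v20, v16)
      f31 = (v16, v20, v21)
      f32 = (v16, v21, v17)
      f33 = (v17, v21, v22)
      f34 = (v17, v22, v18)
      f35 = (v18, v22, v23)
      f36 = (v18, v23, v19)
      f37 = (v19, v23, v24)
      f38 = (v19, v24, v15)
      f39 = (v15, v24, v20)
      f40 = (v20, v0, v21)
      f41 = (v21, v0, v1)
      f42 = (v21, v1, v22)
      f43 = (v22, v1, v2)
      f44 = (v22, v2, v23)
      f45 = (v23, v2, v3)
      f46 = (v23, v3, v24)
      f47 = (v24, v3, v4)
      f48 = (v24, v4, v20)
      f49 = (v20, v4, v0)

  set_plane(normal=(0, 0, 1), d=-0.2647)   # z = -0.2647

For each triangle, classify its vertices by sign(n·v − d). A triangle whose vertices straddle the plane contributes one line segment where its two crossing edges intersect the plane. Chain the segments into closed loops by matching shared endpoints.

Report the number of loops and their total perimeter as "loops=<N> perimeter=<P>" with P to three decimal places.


Straddling triangles (20 of 50):
  (v2,v7,v3) [++-] → (1.82123, 0.0720803, -0.2647)–(1.8736, 0, -0.2647)  len=0.0891
  (v3,v7,v8) [-+-] → (1.82123, 0.0720803, -0.2647)–(0.579, 1.7819, -0.2647)  len=2.1134
  (v4,v9,v0) [--+] → (1.6173, 1.30811, -0.2647)–(2.56767, 0, -0.2647)  len=1.6169
  (v0,v9,v5) [+-+] → (1.6173, 1.30811, -0.2647)–(0.793485, 2.442, -0.2647)  len=1.4016
  (v7,v12,v8) [++-] → (0.494262, 1.75437, -0.2647)–(0.579, 1.7819, -0.2647)  len=0.0891
  (v8,v12,v13) [-+-] → (0.494262, 1.75437, -0.2647)–(-1.5158, 1.1013, -0.2647)  len=2.1135
  (v9,v14,v5) [--+] → (-0.744332, 1.94236, -0.2647)–(0.793485, 2.442, -0.2647)  len=1.6169
  (v5,v14,v10) [+-+] → (-0.744332, 1.94236, -0.2647)–(-2.07732, 1.50926, -0.2647)  len=1.4016
  (v12,v17,v13) [++-] → (-1.5158, 1.0122, -0.2647)–(-1.5158, 1.1013, -0.2647)  len=0.0891
  (v13,v17,v18) [-+-] → (-1.5158, 1.0122, -0.2647)–(-1.5158, -1.1013, -0.2647)  len=2.1135
  (v14,v19,v10) [--+] → (-2.07732, -0.107679, -0.2647)–(-2.07732, 1.50926, -0.2647)  len=1.6169
  (v10,v19,v15) [+-+] → (-2.07732, -0.107679, -0.2647)–(-2.07732, -1.50926, -0.2647)  len=1.4016
  (v17,v22,v18) [++-] → (-1.43106, -1.12883, -0.2647)–(-1.5158, -1.1013, -0.2647)  len=0.0891
  (v18,v22,v23) [-+-] → (-1.43106, -1.12883, -0.2647)–(0.579, -1.7819, -0.2647)  len=2.1135
  (v19,v24,v15) [--+] → (-0.539502, -2.0089, -0.2647)–(-2.07732, -1.50926, -0.2647)  len=1.6169
  (v15,v24,v20) [+-+] → (-0.539502, -2.0089, -0.2647)–(0.793485, -2.442, -0.2647)  len=1.4016
  (v22,v2,v23) [++-] → (0.631368, -1.70982, -0.2647)–(0.579, -1.7819, -0.2647)  len=0.0891
  (v23,v2,v3) [-+-] → (0.631368, -1.70982, -0.2647)–(1.8736, 0, -0.2647)  len=2.1134
  (v24,v4,v20) [--+] → (1.74385, -1.13389, -0.2647)–(0.793485, -2.442, -0.2647)  len=1.6169
  (v20,v4,v0) [+-+] → (1.74385, -1.13389, -0.2647)–(2.56767, 0, -0.2647)  len=1.4016

Chained into 2 loop(s):
  loop 1: 10 segments, perimeter = 11.0128
  loop 2: 10 segments, perimeter = 15.0925
Total perimeter = 26.105

loops=2 perimeter=26.105


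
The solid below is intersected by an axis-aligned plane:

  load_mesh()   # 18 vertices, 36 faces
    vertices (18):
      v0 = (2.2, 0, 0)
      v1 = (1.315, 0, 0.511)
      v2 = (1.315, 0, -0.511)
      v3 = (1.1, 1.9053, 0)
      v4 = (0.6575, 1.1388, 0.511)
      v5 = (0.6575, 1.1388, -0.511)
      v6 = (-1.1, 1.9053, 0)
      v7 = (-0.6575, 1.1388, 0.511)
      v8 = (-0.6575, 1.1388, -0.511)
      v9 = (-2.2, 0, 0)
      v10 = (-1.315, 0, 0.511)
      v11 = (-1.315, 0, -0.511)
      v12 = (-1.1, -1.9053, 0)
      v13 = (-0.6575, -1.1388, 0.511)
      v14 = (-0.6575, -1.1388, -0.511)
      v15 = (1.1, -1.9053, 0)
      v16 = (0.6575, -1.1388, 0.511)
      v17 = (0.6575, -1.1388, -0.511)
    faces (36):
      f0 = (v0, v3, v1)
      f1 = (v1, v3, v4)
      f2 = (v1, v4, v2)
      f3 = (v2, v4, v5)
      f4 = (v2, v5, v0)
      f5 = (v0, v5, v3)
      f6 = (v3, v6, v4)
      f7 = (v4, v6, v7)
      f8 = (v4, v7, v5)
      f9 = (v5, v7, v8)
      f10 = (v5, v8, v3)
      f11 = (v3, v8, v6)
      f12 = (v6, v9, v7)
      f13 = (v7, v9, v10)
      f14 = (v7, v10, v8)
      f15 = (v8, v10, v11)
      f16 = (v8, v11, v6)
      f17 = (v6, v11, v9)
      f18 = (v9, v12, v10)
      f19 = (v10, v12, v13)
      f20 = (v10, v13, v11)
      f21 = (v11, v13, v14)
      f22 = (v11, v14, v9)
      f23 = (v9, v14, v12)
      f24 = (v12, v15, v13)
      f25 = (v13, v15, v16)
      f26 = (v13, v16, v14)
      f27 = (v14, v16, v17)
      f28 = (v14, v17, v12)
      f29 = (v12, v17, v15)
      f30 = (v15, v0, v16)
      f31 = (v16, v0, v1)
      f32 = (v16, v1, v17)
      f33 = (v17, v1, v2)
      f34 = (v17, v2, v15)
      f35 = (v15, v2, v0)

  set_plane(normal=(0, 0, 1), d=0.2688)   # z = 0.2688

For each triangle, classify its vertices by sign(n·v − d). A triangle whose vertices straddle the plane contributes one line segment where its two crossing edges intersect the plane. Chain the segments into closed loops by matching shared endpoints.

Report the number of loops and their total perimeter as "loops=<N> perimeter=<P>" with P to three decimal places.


Straddling triangles (24 of 36):
  (v0,v3,v1) [--+] → (1.2131, 0.90306, 0.2688)–(1.73447, 0, 0.2688)  len=1.0428
  (v1,v3,v4) [+-+] → (1.2131, 0.90306, 0.2688)–(0.867233, 1.5021, 0.2688)  len=0.6917
  (v1,v4,v2) [++-] → (0.813318, 0.86892, 0.2688)–(1.315, 0, 0.2688)  len=1.0033
  (v2,v4,v5) [-+-] → (0.813318, 0.86892, 0.2688)–(0.6575, 1.1388, 0.2688)  len=0.3116
  (v3,v6,v4) [--+] → (-0.175507, 1.5021, 0.2688)–(0.867233, 1.5021, 0.2688)  len=1.0427
  (v4,v6,v7) [+-+] → (-0.175507, 1.5021, 0.2688)–(-0.867233, 1.5021, 0.2688)  len=0.6917
  (v4,v7,v5) [++-] → (-0.345863, 1.1388, 0.2688)–(0.6575, 1.1388, 0.2688)  len=1.0034
  (v5,v7,v8) [-+-] → (-0.345863, 1.1388, 0.2688)–(-0.6575, 1.1388, 0.2688)  len=0.3116
  (v6,v9,v7) [--+] → (-1.3886, 0.59904, 0.2688)–(-0.867233, 1.5021, 0.2688)  len=1.0428
  (v7,v9,v10) [+-+] → (-1.3886, 0.59904, 0.2688)–(-1.73447, 0, 0.2688)  len=0.6917
  (v7,v10,v8) [++-] → (-1.15918, 0.26988, 0.2688)–(-0.6575, 1.1388, 0.2688)  len=1.0033
  (v8,v10,v11) [-+-] → (-1.15918, 0.26988, 0.2688)–(-1.315, 0, 0.2688)  len=0.3116
  (v9,v12,v10) [--+] → (-1.2131, -0.90306, 0.2688)–(-1.73447, 0, 0.2688)  len=1.0428
  (v10,v12,v13) [+-+] → (-1.2131, -0.90306, 0.2688)–(-0.867233, -1.5021, 0.2688)  len=0.6917
  (v10,v13,v11) [++-] → (-0.813318, -0.86892, 0.2688)–(-1.315, 0, 0.2688)  len=1.0033
  (v11,v13,v14) [-+-] → (-0.813318, -0.86892, 0.2688)–(-0.6575, -1.1388, 0.2688)  len=0.3116
  (v12,v15,v13) [--+] → (0.175507, -1.5021, 0.2688)–(-0.867233, -1.5021, 0.2688)  len=1.0427
  (v13,v15,v16) [+-+] → (0.175507, -1.5021, 0.2688)–(0.867233, -1.5021, 0.2688)  len=0.6917
  (v13,v16,v14) [++-] → (0.345863, -1.1388, 0.2688)–(-0.6575, -1.1388, 0.2688)  len=1.0034
  (v14,v16,v17) [-+-] → (0.345863, -1.1388, 0.2688)–(0.6575, -1.1388, 0.2688)  len=0.3116
  (v15,v0,v16) [--+] → (1.3886, -0.59904, 0.2688)–(0.867233, -1.5021, 0.2688)  len=1.0428
  (v16,v0,v1) [+-+] → (1.3886, -0.59904, 0.2688)–(1.73447, 0, 0.2688)  len=0.6917
  (v16,v1,v17) [++-] → (1.15918, -0.26988, 0.2688)–(0.6575, -1.1388, 0.2688)  len=1.0033
  (v17,v1,v2) [-+-] → (1.15918, -0.26988, 0.2688)–(1.315, 0, 0.2688)  len=0.3116

Chained into 2 loop(s):
  loop 1: 12 segments, perimeter = 10.4068
  loop 2: 12 segments, perimeter = 7.8899
Total perimeter = 18.297

loops=2 perimeter=18.297


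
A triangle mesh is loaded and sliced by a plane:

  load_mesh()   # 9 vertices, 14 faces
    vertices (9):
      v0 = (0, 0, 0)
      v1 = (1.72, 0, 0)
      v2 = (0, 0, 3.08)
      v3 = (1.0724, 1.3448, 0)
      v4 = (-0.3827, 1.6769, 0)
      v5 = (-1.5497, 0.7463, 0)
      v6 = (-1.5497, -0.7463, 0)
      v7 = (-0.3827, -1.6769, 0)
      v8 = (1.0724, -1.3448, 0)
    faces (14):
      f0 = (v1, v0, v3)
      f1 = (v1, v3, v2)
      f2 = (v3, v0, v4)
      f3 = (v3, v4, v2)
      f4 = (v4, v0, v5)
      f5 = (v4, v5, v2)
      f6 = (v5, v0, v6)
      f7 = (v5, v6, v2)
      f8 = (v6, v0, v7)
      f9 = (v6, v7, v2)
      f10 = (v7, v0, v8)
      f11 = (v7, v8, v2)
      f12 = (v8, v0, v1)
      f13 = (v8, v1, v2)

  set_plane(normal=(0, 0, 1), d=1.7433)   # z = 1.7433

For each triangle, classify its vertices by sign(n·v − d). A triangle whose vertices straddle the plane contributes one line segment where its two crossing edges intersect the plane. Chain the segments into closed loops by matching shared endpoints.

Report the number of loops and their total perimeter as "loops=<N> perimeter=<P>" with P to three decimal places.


Straddling triangles (7 of 14):
  (v1,v3,v2) [--+] → (0.465415, 0.583634, 1.7433)–(0.746469, 0, 1.7433)  len=0.6478
  (v3,v4,v2) [--+] → (-0.166089, 0.727764, 1.7433)–(0.465415, 0.583634, 1.7433)  len=0.6477
  (v4,v5,v2) [--+] → (-0.67256, 0.323889, 1.7433)–(-0.166089, 0.727764, 1.7433)  len=0.6478
  (v5,v6,v2) [--+] → (-0.67256, -0.323889, 1.7433)–(-0.67256, 0.323889, 1.7433)  len=0.6478
  (v6,v7,v2) [--+] → (-0.166089, -0.727764, 1.7433)–(-0.67256, -0.323889, 1.7433)  len=0.6478
  (v7,v8,v2) [--+] → (0.465415, -0.583634, 1.7433)–(-0.166089, -0.727764, 1.7433)  len=0.6477
  (v8,v1,v2) [--+] → (0.746469, 0, 1.7433)–(0.465415, -0.583634, 1.7433)  len=0.6478

Chained into 1 loop(s):
  loop 1: 7 segments, perimeter = 4.5344
Total perimeter = 4.534

loops=1 perimeter=4.534
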